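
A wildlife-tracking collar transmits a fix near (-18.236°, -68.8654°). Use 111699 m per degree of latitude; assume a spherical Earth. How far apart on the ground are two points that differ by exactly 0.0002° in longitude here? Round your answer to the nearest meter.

0.0002° of longitude at 18.236° is 0.0002 × 111699 × cos 18.236° ≈ 0.0002 × 106089 = 21.2178 m.

21 meters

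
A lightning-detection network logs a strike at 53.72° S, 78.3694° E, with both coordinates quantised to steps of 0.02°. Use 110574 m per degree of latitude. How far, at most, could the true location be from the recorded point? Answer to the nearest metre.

1285 metres

With a 0.02° grid the true value lies within half a step, ±0.02°/2 = ±0.01°, of the stored one.
Latitude error → 0.01 × 110574 = 1105.74 m along the meridian.
E–W at 53.72°: 0.01° × 110574 × cos 53.72° = 0.01 × 110574 × 0.5917 ≈ 654.302 m.
Worst case both components are at the extreme and orthogonal: √(1105.74² + 654.302²) ≈ 1284.82 m.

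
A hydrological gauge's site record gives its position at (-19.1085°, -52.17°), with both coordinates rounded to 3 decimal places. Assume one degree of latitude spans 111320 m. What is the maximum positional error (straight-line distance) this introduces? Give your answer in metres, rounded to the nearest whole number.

Rounding to 3 decimal places leaves each coordinate within ±0.0005° of the true value.
North–south component: 0.0005° × 111320 = 55.66 m.
E–W at 19.1085°: 0.0005° × 111320 × cos 19.1085° = 0.0005 × 111320 × 0.9449 ≈ 52.5932 m.
The two errors are perpendicular, so the maximum displacement is √(55.66² + 52.5932²) ≈ 76.5773 m.

77 metres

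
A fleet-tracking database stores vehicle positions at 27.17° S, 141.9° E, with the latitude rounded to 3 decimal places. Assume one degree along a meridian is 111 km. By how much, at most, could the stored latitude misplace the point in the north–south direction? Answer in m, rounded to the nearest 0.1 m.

55.5 m

Rounding to 3 decimal places leaves the latitude within ±0.0005° of the true value.
North–south distance: 0.0005° × 111000 m/° = 55.5 m.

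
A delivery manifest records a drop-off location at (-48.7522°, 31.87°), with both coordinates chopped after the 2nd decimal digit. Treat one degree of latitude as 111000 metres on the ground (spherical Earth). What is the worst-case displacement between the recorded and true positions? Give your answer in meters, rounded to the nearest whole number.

1330 meters

Truncating at 2 decimal places can drop up to a full unit in the last place, so each coordinate may be off by as much as 0.01°.
Latitude error → 0.01 × 111000 = 1110 m along the meridian.
Longitude error → 0.01 × 111000 × cos 48.7522° = 0.01 × 111000 × 0.6593 ≈ 731.842 m.
Worst case both components are at the extreme and orthogonal: √(1110² + 731.842²) ≈ 1329.55 m.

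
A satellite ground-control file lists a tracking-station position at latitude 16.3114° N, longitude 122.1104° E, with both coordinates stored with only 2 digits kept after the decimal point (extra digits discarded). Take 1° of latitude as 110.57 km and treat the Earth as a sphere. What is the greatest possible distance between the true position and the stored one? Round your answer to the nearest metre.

Truncating at 2 decimal places can drop up to a full unit in the last place, so each coordinate may be off by as much as 0.01°.
North–south component: 0.01° × 110570 = 1105.7 m.
East–west component at 16.3114°: 0.01° × 110570 × cos 16.3114° ≈ 0.01 × 106119 ≈ 1061.19 m.
The two errors are perpendicular, so the maximum displacement is √(1105.7² + 1061.19²) ≈ 1532.55 m.

1533 metres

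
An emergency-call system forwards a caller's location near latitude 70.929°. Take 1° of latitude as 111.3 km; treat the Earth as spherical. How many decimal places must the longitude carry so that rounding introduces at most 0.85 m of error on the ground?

5 decimal places

At 70.929° one degree of longitude covers 111300 × cos 70.929° ≈ 111300 × 0.3267 ≈ 36366.1 m.
Rounding to N decimal places gives at most 0.5 × 10⁻ᴺ degrees of error, i.e. 0.5 × 10⁻ᴺ × 36366.1 m.
Need 0.5 × 36366.1 × 10⁻ᴺ ≤ 0.85 → 10⁻ᴺ ≤ 4.675e-05, so N ≥ 4.33.
N = 4 would give 1.82 m (too coarse); N = 5 gives 0.182 m ≤ 0.85 m.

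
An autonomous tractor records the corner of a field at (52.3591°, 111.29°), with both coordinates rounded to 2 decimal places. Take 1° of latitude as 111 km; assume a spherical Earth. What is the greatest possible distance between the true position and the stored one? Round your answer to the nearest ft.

Rounding to 2 decimal places leaves each coordinate within ±0.005° of the true value.
N–S: 0.005° × 111000 m/° = 555 m.
E–W at 52.3591°: 0.005° × 111000 × cos 52.3591° = 0.005 × 111000 × 0.6107 ≈ 338.944 m.
Combining orthogonally: (555² + 338.944²)^½ ≈ 650.314 m.
Converting: 650.314 m × 3.2808 ft/m ≈ 2133.6 ft.

2134 ft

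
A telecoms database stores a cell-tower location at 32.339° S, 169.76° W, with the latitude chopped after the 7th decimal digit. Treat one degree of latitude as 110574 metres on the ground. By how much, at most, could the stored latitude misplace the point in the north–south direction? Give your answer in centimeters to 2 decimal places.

Truncating at 7 decimal places can drop up to a full unit in the last place, so the latitude may be off by as much as 1e-07°.
So the N–S error is at most 1e-07 × 110574 = 0.0110574 m.
That is 0.0110574 m = 1.1057 cm.

1.11 centimeters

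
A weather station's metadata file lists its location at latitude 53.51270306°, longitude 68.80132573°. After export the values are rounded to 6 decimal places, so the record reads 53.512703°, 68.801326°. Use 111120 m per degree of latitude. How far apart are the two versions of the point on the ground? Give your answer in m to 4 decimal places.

0.0190 m

The latitude changed by +0.00000006° and the longitude by -0.00000027°.
North–south shift: 0.00000006 × 111120 = 0.0066672 m.
E–W at 53.5127°: -0.00000027° × 111120 × cos 53.5127° = -0.00000027 × 111120 × 0.5946 ≈ -0.0178408 m.
Combined displacement = (0.0066672² + 0.0178408²)^½ ≈ 0.0190459 m.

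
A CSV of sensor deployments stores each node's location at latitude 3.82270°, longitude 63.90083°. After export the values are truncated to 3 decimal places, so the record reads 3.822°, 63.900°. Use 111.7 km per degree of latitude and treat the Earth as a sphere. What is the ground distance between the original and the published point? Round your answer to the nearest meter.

121 meters

The latitude changed by +0.00070° and the longitude by +0.00083°.
North–south shift: 0.00070 × 111700 = 78.19 m.
East–west at this latitude: 0.00083° × 111700 × cos 3.822° ≈ 0.00083 × 111452 = 92.5048 m.
Distance: √(78.19² + 92.5048²) ≈ 121.123 m.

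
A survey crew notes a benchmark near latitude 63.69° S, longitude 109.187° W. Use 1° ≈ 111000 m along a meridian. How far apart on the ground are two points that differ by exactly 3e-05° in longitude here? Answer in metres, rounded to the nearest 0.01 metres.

One degree of longitude here spans 111000 × cos 63.69° = 111000 × 0.4432 ≈ 49198.3 m; 3e-05° of that is 1.47595 m.

1.48 metres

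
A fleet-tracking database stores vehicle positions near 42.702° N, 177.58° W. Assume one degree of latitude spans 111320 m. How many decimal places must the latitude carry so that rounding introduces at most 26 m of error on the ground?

4 decimal places

One degree of latitude covers 111320 m.
N decimal places → at most half a unit in the last place, 0.5 × 10⁻ᴺ° = 111320/2 × 10⁻ᴺ m.
Setting 55660 × 10⁻ᴺ ≤ 26 gives 10ᴺ ≥ 2141, i.e. N ≥ 3.33.
N = 3 would give 55.7 m (too coarse); N = 4 gives 5.57 m ≤ 26 m.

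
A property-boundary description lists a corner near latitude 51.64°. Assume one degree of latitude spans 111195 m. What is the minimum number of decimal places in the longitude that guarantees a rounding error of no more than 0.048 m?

At 51.64° one degree of longitude covers 111195 × cos 51.64° ≈ 111195 × 0.6206 ≈ 69007.7 m.
N decimal places → at most half a unit in the last place, 0.5 × 10⁻ᴺ° = 69007.7/2 × 10⁻ᴺ m.
Setting 34503.8 × 10⁻ᴺ ≤ 0.048 gives 10ᴺ ≥ 7.188e+05, i.e. N ≥ 5.86.
So 6 decimal places suffice (0.0345 m); 5 would allow up to 0.345 m.

6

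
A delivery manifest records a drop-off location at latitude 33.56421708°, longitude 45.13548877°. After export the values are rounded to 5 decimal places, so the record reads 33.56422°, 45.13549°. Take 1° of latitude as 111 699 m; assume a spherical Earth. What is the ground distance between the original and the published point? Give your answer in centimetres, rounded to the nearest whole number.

35 centimetres

The latitude changed by -0.00000292° and the longitude by -0.00000123°.
N–S: -0.00000292° × 111699 m/° = -0.326161 m.
East–west at this latitude: -0.00000123° × 111699 × cos 33.5642° ≈ -0.00000123 × 93075.1 = -0.114482 m.
Hypotenuse of the two orthogonal shifts: √(0.326161² + 0.114482²) = 0.345669 m.
That is 0.345669 m = 34.567 cm.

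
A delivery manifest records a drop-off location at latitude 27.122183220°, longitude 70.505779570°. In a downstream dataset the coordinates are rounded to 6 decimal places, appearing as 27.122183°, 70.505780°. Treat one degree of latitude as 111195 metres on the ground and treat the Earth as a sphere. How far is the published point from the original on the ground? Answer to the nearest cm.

The latitude changed by +0.000000220° and the longitude by -0.000000430°.
N–S: 0.000000220° × 111195 m/° = 0.0244629 m.
East–west at this latitude: -0.000000430° × 111195 × cos 27.1222° ≈ -0.000000430 × 98967.6 = -0.0425561 m.
Combined displacement = (0.0244629² + 0.0425561²)^½ ≈ 0.0490862 m.
That is 0.0490862 m = 4.9086 cm.

5 cm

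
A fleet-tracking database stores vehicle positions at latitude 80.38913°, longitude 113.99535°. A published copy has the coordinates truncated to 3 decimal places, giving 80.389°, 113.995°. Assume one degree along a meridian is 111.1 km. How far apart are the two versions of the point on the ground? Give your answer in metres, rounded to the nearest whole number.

16 metres

The latitude changed by +0.00013° and the longitude by +0.00035°.
North–south shift: 0.00013 × 111100 = 14.443 m.
East–west at this latitude: 0.00035° × 111100 × cos 80.389° ≈ 0.00035 × 18549 = 6.49216 m.
Hypotenuse of the two orthogonal shifts: √(14.443² + 6.49216²) = 15.835 m.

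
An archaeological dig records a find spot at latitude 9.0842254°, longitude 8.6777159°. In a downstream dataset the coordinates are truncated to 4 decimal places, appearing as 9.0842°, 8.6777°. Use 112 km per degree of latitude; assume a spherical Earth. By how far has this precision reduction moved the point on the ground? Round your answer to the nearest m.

3 m

Δlat = 9.0842254 − 9.0842 = +0.0000254°; Δlon = 8.6777159 − 8.6777 = +0.0000159°.
N–S: 0.0000254° × 112000 m/° = 2.8448 m.
E–W at 9.0842°: 0.0000159° × 112000 × cos 9.0842° = 0.0000159 × 112000 × 0.9875 ≈ 1.75846 m.
Combined displacement = (2.8448² + 1.75846²)^½ ≈ 3.34441 m.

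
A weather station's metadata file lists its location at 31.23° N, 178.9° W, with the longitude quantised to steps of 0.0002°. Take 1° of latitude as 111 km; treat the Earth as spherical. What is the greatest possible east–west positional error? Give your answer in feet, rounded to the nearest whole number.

With a 0.0002° grid the true value lies within half a step, ±0.0002°/2 = ±0.0001°, of the stored one.
Parallels shrink by cos φ, so at 31.23° a degree of longitude is 111000 × 0.8551 ≈ 94915.3 m.
Maximum E–W displacement: 0.0001 × 94915.3 = 9.49153 m.
In feet: 9.49153 m ÷ 0.3048 ≈ 31.14 ft.

31 feet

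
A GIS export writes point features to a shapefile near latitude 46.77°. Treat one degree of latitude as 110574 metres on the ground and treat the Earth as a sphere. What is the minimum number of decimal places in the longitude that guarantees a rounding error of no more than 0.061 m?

6 decimal places

At 46.77° one degree of longitude covers 110574 × cos 46.77° ≈ 110574 × 0.6849 ≈ 75735.3 m.
N decimal places → at most half a unit in the last place, 0.5 × 10⁻ᴺ° = 75735.3/2 × 10⁻ᴺ m.
Setting 37867.7 × 10⁻ᴺ ≤ 0.061 gives 10ᴺ ≥ 6.208e+05, i.e. N ≥ 5.79.
N = 5 would give 0.379 m (too coarse); N = 6 gives 0.0379 m ≤ 0.061 m.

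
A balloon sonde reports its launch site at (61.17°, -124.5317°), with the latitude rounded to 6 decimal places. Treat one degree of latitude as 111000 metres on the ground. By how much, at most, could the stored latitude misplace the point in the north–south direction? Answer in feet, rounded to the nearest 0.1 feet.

Rounding to 6 decimal places leaves the latitude within ±5e-07° of the true value.
So the N–S error is at most 5e-07 × 111000 = 0.0555 m.
In feet: 0.0555 m ÷ 0.3048 ≈ 0.18209 ft.

0.2 feet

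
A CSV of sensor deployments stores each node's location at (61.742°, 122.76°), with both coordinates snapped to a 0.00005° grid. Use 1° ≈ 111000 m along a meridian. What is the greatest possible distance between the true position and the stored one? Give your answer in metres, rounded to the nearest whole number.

With a 0.00005° grid the true value lies within half a step, ±0.00005°/2 = ±2.5e-05°, of the stored one.
Latitude error → 2.5e-05 × 111000 = 2.775 m along the meridian.
E–W at 61.742°: 2.5e-05° × 111000 × cos 61.742° = 2.5e-05 × 111000 × 0.4734 ≈ 1.3138 m.
Worst case both components are at the extreme and orthogonal: √(2.775² + 1.3138²) ≈ 3.07029 m.

3 metres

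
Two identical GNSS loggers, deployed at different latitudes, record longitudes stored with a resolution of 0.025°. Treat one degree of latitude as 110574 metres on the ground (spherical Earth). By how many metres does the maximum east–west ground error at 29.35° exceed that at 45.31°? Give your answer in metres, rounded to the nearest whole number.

233 metres

With a 0.025° grid the true value lies within half a step, ±0.025°/2 = ±0.0125°, of the stored one.
Error at 29.35° = 0.0125° × 110574 × cos 29.35° ≈ 1382.2 × 0.8716 = 1204.8 m.
At 45.31°: 0.0125° × 110574 × cos 45.31° = 0.0125 × 110574 × 0.7033 ≈ 972.04 m.
So the lower-latitude error exceeds the higher by 1204.8 − 972.04 = 232.72 m.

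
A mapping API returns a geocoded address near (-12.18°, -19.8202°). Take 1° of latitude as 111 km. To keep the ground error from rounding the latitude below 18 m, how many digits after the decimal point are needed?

4 decimal places

One degree of latitude covers 111000 m.
Rounding to N decimal places gives at most 0.5 × 10⁻ᴺ degrees of error, i.e. 0.5 × 10⁻ᴺ × 111000 m.
Need 0.5 × 111000 × 10⁻ᴺ ≤ 18 → 10⁻ᴺ ≤ 3.243e-04, so N ≥ 3.49.
So 4 decimal places suffice (5.55 m); 3 would allow up to 55.5 m.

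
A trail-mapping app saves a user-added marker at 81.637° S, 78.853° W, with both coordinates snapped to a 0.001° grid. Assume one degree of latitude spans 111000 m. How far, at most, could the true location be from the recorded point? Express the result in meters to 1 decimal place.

With a 0.001° grid the true value lies within half a step, ±0.001°/2 = ±0.0005°, of the stored one.
Latitude error → 0.0005 × 111000 = 55.5 m along the meridian.
East–west component at 81.637°: 0.0005° × 111000 × cos 81.637° ≈ 0.0005 × 16144.3 ≈ 8.07215 m.
The two errors are perpendicular, so the maximum displacement is √(55.5² + 8.07215²) ≈ 56.084 m.

56.1 meters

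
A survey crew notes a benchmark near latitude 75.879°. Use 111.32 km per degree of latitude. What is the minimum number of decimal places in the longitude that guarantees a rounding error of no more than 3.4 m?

At 75.879° one degree of longitude covers 111320 × cos 75.879° ≈ 111320 × 0.2440 ≈ 27158.8 m.
N decimal places → at most half a unit in the last place, 0.5 × 10⁻ᴺ° = 27158.8/2 × 10⁻ᴺ m.
Setting 13579.4 × 10⁻ᴺ ≤ 3.4 gives 10ᴺ ≥ 3994, i.e. N ≥ 3.60.
N = 3 would give 13.6 m (too coarse); N = 4 gives 1.36 m ≤ 3.4 m.

4 decimal places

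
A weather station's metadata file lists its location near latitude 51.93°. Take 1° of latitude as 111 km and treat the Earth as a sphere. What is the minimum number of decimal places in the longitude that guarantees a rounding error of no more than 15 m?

At 51.93° one degree of longitude covers 111000 × cos 51.93° ≈ 111000 × 0.6166 ≈ 68445.2 m.
With N decimal places the half-ulp bound is 0.5·10⁻ᴺ°, or 0.5·10⁻ᴺ × 68445.2 m on the ground.
Setting 34222.6 × 10⁻ᴺ ≤ 15 gives 10ᴺ ≥ 2282, i.e. N ≥ 3.36.
N = 3 would give 34.2 m (too coarse); N = 4 gives 3.42 m ≤ 15 m.

4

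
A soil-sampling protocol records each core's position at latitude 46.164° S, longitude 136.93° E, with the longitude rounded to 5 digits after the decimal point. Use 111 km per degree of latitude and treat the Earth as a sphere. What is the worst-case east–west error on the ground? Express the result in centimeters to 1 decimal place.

Rounding to 5 decimal places leaves the longitude within ±5e-06° of the true value.
One degree of longitude at 46.164° is 111000 × cos 46.164° ≈ 111000 × 0.6926 = 76878.2 m.
So at most 5e-06° × 76878.2 ≈ 0.384391 m east–west.
That is 0.384391 m = 38.439 cm.

38.4 centimeters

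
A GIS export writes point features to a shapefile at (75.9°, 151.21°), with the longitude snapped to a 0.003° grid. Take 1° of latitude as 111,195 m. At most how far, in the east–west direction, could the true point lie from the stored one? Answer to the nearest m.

41 m

With a 0.003° grid the true value lies within half a step, ±0.003°/2 = ±0.0015°, of the stored one.
One degree of longitude at 75.9° is 111195 × cos 75.9° ≈ 111195 × 0.2436 = 27088.8 m.
East–west error: 0.0015° × 27088.8 m/° ≈ 40.6332 m.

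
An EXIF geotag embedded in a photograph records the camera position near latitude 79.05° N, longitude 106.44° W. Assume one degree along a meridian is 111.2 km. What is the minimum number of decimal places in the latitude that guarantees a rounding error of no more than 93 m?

One degree of latitude covers 111200 m.
Rounding to N decimal places gives at most 0.5 × 10⁻ᴺ degrees of error, i.e. 0.5 × 10⁻ᴺ × 111200 m.
Need 0.5 × 111200 × 10⁻ᴺ ≤ 93 → 10⁻ᴺ ≤ 1.673e-03, so N ≥ 2.78.
At 2 places the error can reach 556 m, but 3 places keeps it to 55.6 m.

3 decimal places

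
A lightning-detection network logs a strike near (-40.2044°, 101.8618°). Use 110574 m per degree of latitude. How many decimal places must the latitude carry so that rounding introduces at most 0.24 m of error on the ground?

6 decimal places

One degree of latitude covers 110574 m.
Rounding to N decimal places gives at most 0.5 × 10⁻ᴺ degrees of error, i.e. 0.5 × 10⁻ᴺ × 110574 m.
Need 0.5 × 110574 × 10⁻ᴺ ≤ 0.24 → 10⁻ᴺ ≤ 4.341e-06, so N ≥ 5.36.
So 6 decimal places suffice (0.0553 m); 5 would allow up to 0.553 m.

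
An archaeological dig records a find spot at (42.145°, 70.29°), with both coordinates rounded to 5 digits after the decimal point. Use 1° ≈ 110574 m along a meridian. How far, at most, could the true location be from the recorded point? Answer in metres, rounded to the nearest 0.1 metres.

Rounding to 5 decimal places leaves each coordinate within ±5e-06° of the true value.
North–south component: 5e-06° × 110574 = 0.55287 m.
East–west component at 42.145°: 5e-06° × 110574 × cos 42.145° ≈ 5e-06 × 81985 ≈ 0.409925 m.
Combining orthogonally: (0.55287² + 0.409925²)^½ ≈ 0.688261 m.

0.7 metres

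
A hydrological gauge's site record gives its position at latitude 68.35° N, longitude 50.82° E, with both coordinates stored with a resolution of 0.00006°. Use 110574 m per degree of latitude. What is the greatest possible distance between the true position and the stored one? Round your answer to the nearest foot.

12 feet

With a 0.00006° grid the true value lies within half a step, ±0.00006°/2 = ±3e-05°, of the stored one.
North–south component: 3e-05° × 110574 = 3.31722 m.
East–west component at 68.35°: 3e-05° × 110574 × cos 68.35° ≈ 3e-05 × 40794.7 ≈ 1.22384 m.
Combining orthogonally: (3.31722² + 1.22384²)^½ ≈ 3.53578 m.
Converting: 3.53578 m × 3.2808 ft/m ≈ 11.6 ft.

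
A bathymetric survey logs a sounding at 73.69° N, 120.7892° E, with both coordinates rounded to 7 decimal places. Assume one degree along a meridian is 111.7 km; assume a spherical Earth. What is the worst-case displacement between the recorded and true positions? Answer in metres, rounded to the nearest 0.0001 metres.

Rounding to 7 decimal places leaves each coordinate within ±5e-08° of the true value.
Latitude error → 5e-08 × 111700 = 0.005585 m along the meridian.
Longitude error → 5e-08 × 111700 × cos 73.69° = 5e-08 × 111700 × 0.2808 ≈ 0.00156846 m.
Combining orthogonally: (0.005585² + 0.00156846²)^½ ≈ 0.00580106 m.

0.0058 metres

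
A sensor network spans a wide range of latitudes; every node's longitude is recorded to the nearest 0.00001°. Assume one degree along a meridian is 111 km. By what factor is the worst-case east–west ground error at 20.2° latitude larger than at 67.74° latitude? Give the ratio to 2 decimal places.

2.48

Rounding to 5 decimal places leaves the longitude within ±5e-06° of the true value.
At 20.2°: 5e-06° × 111000 × cos 20.2° = 5e-06 × 111000 × 0.9385 ≈ 0.52086 m.
Error at 67.74° = 5e-06° × 111000 × cos 67.74° ≈ 0.555 × 0.3788 = 0.21024 m.
Ratio: 0.52086 / 0.21024 = cos 20.2° / cos 67.74° ≈ 2.4775.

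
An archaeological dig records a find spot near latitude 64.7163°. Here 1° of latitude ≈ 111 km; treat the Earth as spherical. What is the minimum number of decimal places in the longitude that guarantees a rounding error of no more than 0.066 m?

At 64.7163° one degree of longitude covers 111000 × cos 64.7163° ≈ 111000 × 0.4271 ≈ 47408.2 m.
With N decimal places the half-ulp bound is 0.5·10⁻ᴺ°, or 0.5·10⁻ᴺ × 47408.2 m on the ground.
Need 0.5 × 47408.2 × 10⁻ᴺ ≤ 0.066 → 10⁻ᴺ ≤ 2.784e-06, so N ≥ 5.56.
At 5 places the error can reach 0.237 m, but 6 places keeps it to 0.0237 m.

6 decimal places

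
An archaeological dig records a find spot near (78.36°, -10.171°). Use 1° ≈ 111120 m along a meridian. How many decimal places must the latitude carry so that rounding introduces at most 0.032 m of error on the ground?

7

One degree of latitude covers 111120 m.
N decimal places → at most half a unit in the last place, 0.5 × 10⁻ᴺ° = 111120/2 × 10⁻ᴺ m.
Need 0.5 × 111120 × 10⁻ᴺ ≤ 0.032 → 10⁻ᴺ ≤ 5.760e-07, so N ≥ 6.24.
N = 6 would give 0.0556 m (too coarse); N = 7 gives 0.00556 m ≤ 0.032 m.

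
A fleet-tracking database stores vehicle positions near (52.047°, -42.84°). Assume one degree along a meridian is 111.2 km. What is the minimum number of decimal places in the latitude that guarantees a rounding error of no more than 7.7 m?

One degree of latitude covers 111200 m.
N decimal places → at most half a unit in the last place, 0.5 × 10⁻ᴺ° = 111200/2 × 10⁻ᴺ m.
Need 0.5 × 111200 × 10⁻ᴺ ≤ 7.7 → 10⁻ᴺ ≤ 1.385e-04, so N ≥ 3.86.
At 3 places the error can reach 55.6 m, but 4 places keeps it to 5.56 m.

4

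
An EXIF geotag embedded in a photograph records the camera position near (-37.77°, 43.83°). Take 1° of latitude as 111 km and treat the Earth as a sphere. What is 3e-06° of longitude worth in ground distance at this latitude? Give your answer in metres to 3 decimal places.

3e-06° of longitude at 37.77° is 3e-06 × 111000 × cos 37.77° ≈ 3e-06 × 87742.8 = 0.263228 m.

0.263 metres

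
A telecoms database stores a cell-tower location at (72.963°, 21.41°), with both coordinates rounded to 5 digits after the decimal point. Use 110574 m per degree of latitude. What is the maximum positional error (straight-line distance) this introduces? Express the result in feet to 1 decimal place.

Rounding to 5 decimal places leaves each coordinate within ±5e-06° of the true value.
Latitude error → 5e-06 × 110574 = 0.55287 m along the meridian.
E–W at 72.963°: 5e-06° × 110574 × cos 72.963° = 5e-06 × 110574 × 0.2930 ≈ 0.161985 m.
The two errors are perpendicular, so the maximum displacement is √(0.55287² + 0.161985²) ≈ 0.576111 m.
In feet: 0.576111 m ÷ 0.3048 ≈ 1.8901 ft.

1.9 feet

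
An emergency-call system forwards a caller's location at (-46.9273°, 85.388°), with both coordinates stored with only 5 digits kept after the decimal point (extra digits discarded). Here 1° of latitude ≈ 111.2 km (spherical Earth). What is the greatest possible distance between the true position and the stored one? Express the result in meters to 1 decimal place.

1.3 meters

Truncating at 5 decimal places can drop up to a full unit in the last place, so each coordinate may be off by as much as 1e-05°.
Latitude error → 1e-05 × 111200 = 1.112 m along the meridian.
E–W at 46.9273°: 1e-05° × 111200 × cos 46.9273° = 1e-05 × 111200 × 0.6829 ≈ 0.759413 m.
Worst case both components are at the extreme and orthogonal: √(1.112² + 0.759413²) ≈ 1.34657 m.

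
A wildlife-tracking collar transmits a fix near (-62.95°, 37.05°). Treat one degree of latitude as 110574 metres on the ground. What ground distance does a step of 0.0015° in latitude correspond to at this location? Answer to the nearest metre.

166 metres

0.0015° × 110574 m/° = 165.861 m.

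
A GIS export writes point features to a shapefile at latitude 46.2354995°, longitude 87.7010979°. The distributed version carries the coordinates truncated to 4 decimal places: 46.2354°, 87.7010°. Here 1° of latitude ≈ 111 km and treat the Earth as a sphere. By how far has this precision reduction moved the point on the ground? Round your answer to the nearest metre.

Δlat = 46.2354995 − 46.2354 = +0.0000995°; Δlon = 87.7010979 − 87.7010 = +0.0000979°.
N–S: 0.0000995° × 111000 m/° = 11.0445 m.
E–W at 46.2354°: 0.0000979° × 111000 × cos 46.2354° = 0.0000979 × 111000 × 0.6917 ≈ 7.5166 m.
Combined displacement = (11.0445² + 7.5166²)^½ ≈ 13.3597 m.

13 metres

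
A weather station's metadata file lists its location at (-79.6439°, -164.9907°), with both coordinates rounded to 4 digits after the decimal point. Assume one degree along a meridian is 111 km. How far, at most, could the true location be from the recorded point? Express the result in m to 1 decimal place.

5.6 m

Rounding to 4 decimal places leaves each coordinate within ±5e-05° of the true value.
North–south component: 5e-05° × 111000 = 5.55 m.
East–west component at 79.6439°: 5e-05° × 111000 × cos 79.6439° ≈ 5e-05 × 19954 ≈ 0.997698 m.
The two errors are perpendicular, so the maximum displacement is √(5.55² + 0.997698²) ≈ 5.63896 m.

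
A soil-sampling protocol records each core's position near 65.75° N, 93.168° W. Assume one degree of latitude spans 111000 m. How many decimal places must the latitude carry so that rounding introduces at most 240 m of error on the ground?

One degree of latitude covers 111000 m.
Rounding to N decimal places gives at most 0.5 × 10⁻ᴺ degrees of error, i.e. 0.5 × 10⁻ᴺ × 111000 m.
Need 0.5 × 111000 × 10⁻ᴺ ≤ 240 → 10⁻ᴺ ≤ 4.324e-03, so N ≥ 2.36.
At 2 places the error can reach 555 m, but 3 places keeps it to 55.5 m.

3 decimal places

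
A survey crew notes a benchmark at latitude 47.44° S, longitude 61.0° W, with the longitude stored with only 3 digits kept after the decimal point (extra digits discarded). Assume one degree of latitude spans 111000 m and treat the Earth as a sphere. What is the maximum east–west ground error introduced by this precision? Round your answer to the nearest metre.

Truncating at 3 decimal places can drop up to a full unit in the last place, so the longitude may be off by as much as 0.001°.
At latitude 47.44° a degree of longitude spans 111000 m × cos 47.44° = 111000 × 0.6764 ≈ 75076.2 m.
So at most 0.001° × 75076.2 ≈ 75.0762 m east–west.

75 metres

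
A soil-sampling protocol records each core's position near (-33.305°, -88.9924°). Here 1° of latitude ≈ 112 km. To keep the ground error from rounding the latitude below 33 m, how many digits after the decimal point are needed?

One degree of latitude covers 112000 m.
N decimal places → at most half a unit in the last place, 0.5 × 10⁻ᴺ° = 112000/2 × 10⁻ᴺ m.
Setting 56000 × 10⁻ᴺ ≤ 33 gives 10ᴺ ≥ 1697, i.e. N ≥ 3.23.
At 3 places the error can reach 56 m, but 4 places keeps it to 5.6 m.

4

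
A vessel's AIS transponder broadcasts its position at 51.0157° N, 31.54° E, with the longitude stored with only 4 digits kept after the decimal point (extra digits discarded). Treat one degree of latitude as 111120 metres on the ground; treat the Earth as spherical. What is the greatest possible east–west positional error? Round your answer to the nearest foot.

23 feet

Truncating at 4 decimal places can drop up to a full unit in the last place, so the longitude may be off by as much as 0.0001°.
Parallels shrink by cos φ, so at 51.0157° a degree of longitude is 111120 × 0.6291 ≈ 69906.4 m.
So at most 0.0001° × 69906.4 ≈ 6.99064 m east–west.
Converting: 6.99064 m × 3.2808 ft/m ≈ 22.935 ft.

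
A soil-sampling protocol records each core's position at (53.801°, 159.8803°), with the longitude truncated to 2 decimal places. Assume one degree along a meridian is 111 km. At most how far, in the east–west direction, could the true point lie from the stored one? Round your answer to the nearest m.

Truncating at 2 decimal places can drop up to a full unit in the last place, so the longitude may be off by as much as 0.01°.
Parallels shrink by cos φ, so at 53.801° a degree of longitude is 111000 × 0.5906 ≈ 65555.7 m.
So at most 0.01° × 65555.7 ≈ 655.557 m east–west.

656 m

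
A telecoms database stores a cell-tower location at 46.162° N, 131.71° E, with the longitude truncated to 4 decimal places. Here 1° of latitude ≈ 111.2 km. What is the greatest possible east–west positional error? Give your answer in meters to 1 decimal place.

Truncating at 4 decimal places can drop up to a full unit in the last place, so the longitude may be off by as much as 0.0001°.
One degree of longitude at 46.162° is 111200 × cos 46.162° ≈ 111200 × 0.6926 = 77019.5 m.
So at most 0.0001° × 77019.5 ≈ 7.70195 m east–west.

7.7 meters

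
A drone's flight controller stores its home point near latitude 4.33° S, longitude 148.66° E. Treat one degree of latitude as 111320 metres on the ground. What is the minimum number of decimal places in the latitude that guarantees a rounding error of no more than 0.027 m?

One degree of latitude covers 111320 m.
N decimal places → at most half a unit in the last place, 0.5 × 10⁻ᴺ° = 111320/2 × 10⁻ᴺ m.
Setting 55660 × 10⁻ᴺ ≤ 0.027 gives 10ᴺ ≥ 2.061e+06, i.e. N ≥ 6.31.
N = 6 would give 0.0557 m (too coarse); N = 7 gives 0.00557 m ≤ 0.027 m.

7 decimal places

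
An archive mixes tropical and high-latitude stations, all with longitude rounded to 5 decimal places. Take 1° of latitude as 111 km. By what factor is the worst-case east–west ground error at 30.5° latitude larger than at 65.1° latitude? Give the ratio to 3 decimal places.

Rounding to 5 decimal places leaves the longitude within ±5e-06° of the true value.
At 30.5°: 5e-06° × 111000 × cos 30.5° = 5e-06 × 111000 × 0.8616 ≈ 0.4782 m.
At 65.1°: 5e-06° × 111000 × cos 65.1° = 5e-06 × 111000 × 0.4210 ≈ 0.23367 m.
Ratio: 0.4782 / 0.23367 = cos 30.5° / cos 65.1° ≈ 2.0465.

2.046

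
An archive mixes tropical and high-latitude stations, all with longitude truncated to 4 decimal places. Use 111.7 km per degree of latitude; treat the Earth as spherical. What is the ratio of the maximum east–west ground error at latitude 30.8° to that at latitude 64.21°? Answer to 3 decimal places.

1.974

Truncating at 4 decimal places can drop up to a full unit in the last place, so the longitude may be off by as much as 0.0001°.
At 30.8°: 0.0001° × 111700 × cos 30.8° = 0.0001 × 111700 × 0.8590 ≈ 9.5946 m.
Error at 64.21° = 0.0001° × 111700 × cos 64.21° ≈ 11.17 × 0.4351 = 4.8598 m.
Ratio: 9.5946 / 4.8598 = cos 30.8° / cos 64.21° ≈ 1.9743.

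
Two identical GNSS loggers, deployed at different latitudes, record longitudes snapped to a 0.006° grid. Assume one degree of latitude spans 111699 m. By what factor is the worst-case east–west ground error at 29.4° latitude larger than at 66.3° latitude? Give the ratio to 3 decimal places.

2.167

With a 0.006° grid the true value lies within half a step, ±0.006°/2 = ±0.003°, of the stored one.
At 29.4°: 0.003° × 111699 × cos 29.4° = 0.003 × 111699 × 0.8712 ≈ 291.94 m.
At 66.3°: 0.003° × 111699 × cos 66.3° = 0.003 × 111699 × 0.4019 ≈ 134.69 m.
Ratio: 291.94 / 134.69 = cos 29.4° / cos 66.3° ≈ 2.1675.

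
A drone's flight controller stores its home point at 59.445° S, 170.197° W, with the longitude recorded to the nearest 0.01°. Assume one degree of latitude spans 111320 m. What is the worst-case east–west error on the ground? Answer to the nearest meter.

283 meters

Rounding to 2 decimal places leaves the longitude within ±0.005° of the true value.
One degree of longitude at 59.445° is 111320 × cos 59.445° ≈ 111320 × 0.5084 = 56591.2 m.
So at most 0.005° × 56591.2 ≈ 282.956 m east–west.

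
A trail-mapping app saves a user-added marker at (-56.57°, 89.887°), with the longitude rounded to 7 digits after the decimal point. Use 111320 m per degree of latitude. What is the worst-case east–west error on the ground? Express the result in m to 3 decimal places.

0.003 m

Rounding to 7 decimal places leaves the longitude within ±5e-08° of the true value.
One degree of longitude at 56.57° is 111320 × cos 56.57° ≈ 111320 × 0.5509 = 61328.2 m.
East–west error: 5e-08° × 61328.2 m/° ≈ 0.00306641 m.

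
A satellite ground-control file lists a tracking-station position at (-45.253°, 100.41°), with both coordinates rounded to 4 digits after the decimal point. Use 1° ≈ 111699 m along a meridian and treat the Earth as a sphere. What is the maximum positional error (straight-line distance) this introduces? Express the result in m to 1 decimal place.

6.8 m

Rounding to 4 decimal places leaves each coordinate within ±5e-05° of the true value.
Latitude error → 5e-05 × 111699 = 5.58495 m along the meridian.
Longitude error → 5e-05 × 111699 × cos 45.253° = 5e-05 × 111699 × 0.7040 ≈ 3.93168 m.
Worst case both components are at the extreme and orthogonal: √(5.58495² + 3.93168²) ≈ 6.83006 m.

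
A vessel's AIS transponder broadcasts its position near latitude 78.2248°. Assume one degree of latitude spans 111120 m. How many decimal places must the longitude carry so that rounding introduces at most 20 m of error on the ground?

3 decimal places

At 78.2248° one degree of longitude covers 111120 × cos 78.2248° ≈ 111120 × 0.2041 ≈ 22676.5 m.
N decimal places → at most half a unit in the last place, 0.5 × 10⁻ᴺ° = 22676.5/2 × 10⁻ᴺ m.
Need 0.5 × 22676.5 × 10⁻ᴺ ≤ 20 → 10⁻ᴺ ≤ 1.764e-03, so N ≥ 2.75.
N = 2 would give 113 m (too coarse); N = 3 gives 11.3 m ≤ 20 m.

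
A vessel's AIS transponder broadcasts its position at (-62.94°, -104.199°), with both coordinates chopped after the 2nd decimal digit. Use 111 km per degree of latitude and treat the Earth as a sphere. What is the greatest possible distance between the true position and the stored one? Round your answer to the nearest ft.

Truncating at 2 decimal places can drop up to a full unit in the last place, so each coordinate may be off by as much as 0.01°.
N–S: 0.01° × 111000 m/° = 1110 m.
E–W at 62.94°: 0.01° × 111000 × cos 62.94° = 0.01 × 111000 × 0.4549 ≈ 504.965 m.
Worst case both components are at the extreme and orthogonal: √(1110² + 504.965²) ≈ 1219.46 m.
In feet: 1219.46 m ÷ 0.3048 ≈ 4000.9 ft.

4001 ft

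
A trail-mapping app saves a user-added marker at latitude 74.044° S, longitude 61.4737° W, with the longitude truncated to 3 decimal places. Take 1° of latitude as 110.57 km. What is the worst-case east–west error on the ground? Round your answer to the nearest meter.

30 meters

Truncating at 3 decimal places can drop up to a full unit in the last place, so the longitude may be off by as much as 0.001°.
Parallels shrink by cos φ, so at 74.044° a degree of longitude is 110570 × 0.2749 ≈ 30395.6 m.
Maximum E–W displacement: 0.001 × 30395.6 = 30.3956 m.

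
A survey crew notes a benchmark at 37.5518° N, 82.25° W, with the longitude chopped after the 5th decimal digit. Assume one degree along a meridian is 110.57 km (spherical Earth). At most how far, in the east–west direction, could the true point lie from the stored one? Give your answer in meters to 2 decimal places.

0.88 meters

Truncating at 5 decimal places can drop up to a full unit in the last place, so the longitude may be off by as much as 1e-05°.
Parallels shrink by cos φ, so at 37.5518° a degree of longitude is 110570 × 0.7928 ≈ 87660.2 m.
East–west error: 1e-05° × 87660.2 m/° ≈ 0.876602 m.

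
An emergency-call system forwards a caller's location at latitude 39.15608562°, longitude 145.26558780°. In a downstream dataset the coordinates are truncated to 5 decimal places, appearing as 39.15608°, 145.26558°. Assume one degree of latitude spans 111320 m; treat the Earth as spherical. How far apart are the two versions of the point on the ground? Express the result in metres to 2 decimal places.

Δlat = 39.15608562 − 39.15608 = +0.00000562°; Δlon = 145.26558780 − 145.26558 = +0.00000780°.
North–south shift: 0.00000562 × 111320 = 0.625618 m.
E–W at 39.1561°: 0.00000780° × 111320 × cos 39.1561° = 0.00000780 × 111320 × 0.7754 ≈ 0.673302 m.
Distance: √(0.625618² + 0.673302²) ≈ 0.919094 m.

0.92 metres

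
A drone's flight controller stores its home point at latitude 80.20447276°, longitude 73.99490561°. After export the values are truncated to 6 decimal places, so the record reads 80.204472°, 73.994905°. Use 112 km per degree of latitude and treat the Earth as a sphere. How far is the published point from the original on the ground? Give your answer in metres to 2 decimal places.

0.09 metres

Δlat = 80.20447276 − 80.204472 = +0.00000076°; Δlon = 73.99490561 − 73.994905 = +0.00000061°.
N–S: 0.00000076° × 112000 m/° = 0.08512 m.
E–W at 80.2045°: 0.00000061° × 112000 × cos 80.2045° = 0.00000061 × 112000 × 0.1701 ≈ 0.0116235 m.
Hypotenuse of the two orthogonal shifts: √(0.08512² + 0.0116235²) = 0.0859099 m.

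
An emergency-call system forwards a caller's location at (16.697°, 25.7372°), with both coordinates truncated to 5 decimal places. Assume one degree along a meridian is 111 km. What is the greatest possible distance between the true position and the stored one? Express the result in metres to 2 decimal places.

1.54 metres

Truncating at 5 decimal places can drop up to a full unit in the last place, so each coordinate may be off by as much as 1e-05°.
N–S: 1e-05° × 111000 m/° = 1.11 m.
E–W at 16.697°: 1e-05° × 111000 × cos 16.697° = 1e-05 × 111000 × 0.9578 ≈ 1.0632 m.
Combining orthogonally: (1.11² + 1.0632²)^½ ≈ 1.53704 m.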